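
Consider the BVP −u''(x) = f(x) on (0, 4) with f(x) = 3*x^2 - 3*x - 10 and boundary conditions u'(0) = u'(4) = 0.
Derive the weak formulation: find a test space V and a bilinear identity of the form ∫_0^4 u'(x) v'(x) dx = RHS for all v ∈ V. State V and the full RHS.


V = H^1(0, 4) (no boundary constraint on v; u is determined up to an additive constant); weak form: ∫_0^4 u'v' dx = ∫_0^4 (3*x^2 - 3*x - 10) v dx for all v ∈ V.

Multiply both sides by a test function v and integrate from 0 to 4:
  ∫_0^4 −u''(x) v(x) dx = ∫_0^4 f(x) v(x) dx.
Integrate the LHS by parts once:
  ∫_0^4 −u'' v dx = −[u'(x) v(x)]_0^4 + ∫_0^4 u'(x) v'(x) dx.
Thus ∫_0^4 u'(x) v'(x) dx = ∫_0^4 f(x) v(x) dx + [u'(x) v(x)]_0^4.
Choose V so that boundary terms are either known or forced to vanish.
u has homogeneous Neumann: u'(0) = u'(4) = 0. So [u' v]_0^4 = 0·v(4) − 0·v(0) = 0 for any v; take V = H^1(0, 4).
Weak formulation: find u (satisfying any essential BC) such that ∫_0^4 u'(x) v'(x) dx = ∫_0^4 f v dx for all v ∈ V (homogeneous Neumann, so boundary terms vanish).
Substituting f(x) = 3*x^2 - 3*x - 10, the right-hand side is ∫_0^4 (3*x^2 - 3*x - 10) v dx.
Compatibility check (pure Neumann): taking v ≡ 1 ∈ V gives 0 = ∫_0^4 f dx + (0) − (0), i.e. ∫_0^4 f dx must equal u'(0) − u'(4) = 0. Indeed ∫_0^4 (3*x^2 - 3*x - 10) dx = 0, so the data are compatible. The solution is then unique only up to an additive constant (fix it e.g. by requiring ∫_0^4 u dx = 0).


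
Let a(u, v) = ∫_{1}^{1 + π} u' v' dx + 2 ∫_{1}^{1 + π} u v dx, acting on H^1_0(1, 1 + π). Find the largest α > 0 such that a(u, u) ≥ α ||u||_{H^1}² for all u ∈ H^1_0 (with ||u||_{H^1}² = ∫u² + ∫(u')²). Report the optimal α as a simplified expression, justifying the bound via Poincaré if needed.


α = 1

Coercivity of a(·,·) on H^1_0(1, 1 + π) means a(u, u) ≥ α ||u||_{H^1}² for every u ∈ H^1_0.
The interval has length L = π, and Poincaré/coercivity depend only on L. Here a(u, u) = ∫(u')² + (2)·∫u².
Here c = 2 ≥ 1, so a(u,u) = ∫(u')² + c∫u² ≥ ∫(u')² + ∫u² = ||u||_{H^1}², i.e. α = 1 works. No larger α is possible: a(u,u) ≥ α||u||_{H^1}² means (1−α)∫(u')² ≥ (α−c)∫u², and for the modes u_n = sin(nπ(x−x₀)/L) (x₀ the left endpoint) one has ∫u_n²/∫(u_n')² = (L/(nπ))² → 0, so a(u_n,u_n)/||u_n||_{H^1}² → 1. Hence the optimal constant is α = 1.
Therefore α = 1.


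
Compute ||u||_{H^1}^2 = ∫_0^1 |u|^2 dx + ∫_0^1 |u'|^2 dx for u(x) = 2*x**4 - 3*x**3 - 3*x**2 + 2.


||u||_{H^1}^2 = 14527/630

The H^1 norm (squared) on an interval (0, L) is
  ||u||_{H^1}^2 = ∫_0^L u(x)^2 dx + ∫_0^L u'(x)^2 dx.
Compute u'(x) = 8*x**3 - 9*x**2 - 6*x.
Then u(x)^2 = 4*x**8 - 12*x**7 - 3*x**6 + 18*x**5 + 17*x**4 - 12*x**3 - 12*x**2 + 4 and u'(x)^2 = 64*x**6 - 144*x**5 - 15*x**4 + 108*x**3 + 36*x**2.
Integrate each monomial from 0 to 1 using ∫_0^1 c·x^n dx = c·1^(n+1)/(n+1):
  ∫_0^1 u(x)^2 dx = ∫_0^1 (4*x^8 - 12*x^7 - 3*x^6 + 18*x^5 + 17*x^4 - 12*x^3 - 12*x^2 + 4) dx. Term by term:
    ∫_0^1 4*x^8 dx = 4/9;  ∫_0^1 -12*x^7 dx = -3/2;  ∫_0^1 -3*x^6 dx = -3/7;
    ∫_0^1 18*x^5 dx = 3;  ∫_0^1 17*x^4 dx = 17/5;  ∫_0^1 -12*x^3 dx = -3;
    ∫_0^1 -12*x^2 dx = -4;  ∫_0^1 4 dx = 4.
  Sum: 4/9 − 3/2 − 3/7 + 3 + 17/5 − 3 − 4 + 4 = 1207/630.
  ∫_0^1 u'(x)^2 dx = ∫_0^1 (64*x^6 - 144*x^5 - 15*x^4 + 108*x^3 + 36*x^2) dx. Term by term:
    ∫_0^1 64*x^6 dx = 64/7;  ∫_0^1 -144*x^5 dx = -24;  ∫_0^1 -15*x^4 dx = -3;
    ∫_0^1 108*x^3 dx = 27;  ∫_0^1 36*x^2 dx = 12.
  Sum: 64/7 − 24 − 3 + 27 + 12 = 148/7.
Adding: ||u||_{H^1}^2 = 1207/630 + 148/7 = 14527/630.


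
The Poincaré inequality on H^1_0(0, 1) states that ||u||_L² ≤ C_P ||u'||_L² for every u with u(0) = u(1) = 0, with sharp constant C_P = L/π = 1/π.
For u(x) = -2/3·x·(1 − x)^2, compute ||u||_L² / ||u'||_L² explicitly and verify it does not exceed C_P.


||u||_L² / ||u'||_L² = sqrt(14)/14 < C_P = 1/π.

u(x) = -2/3·x·(1 − x)^2, so u'(x) = -2*x^2 + 8*x/3 - 2/3.
u(x) = -2/3·x·(1 − x)^2 vanishes at x = 0 and x = 1, so u ∈ H^1_0(0, 1). Differentiate via the product rule and integrate the resulting polynomials term by term.
  ∫_0^1 u² dx = ∫_0^1 (4*x^6/9 - 16*x^5/9 + 8*x^4/3 - 16*x^3/9 + 4*x^2/9) dx. Term by term:
    ∫_0^1 4*x^6/9 dx = 4/63;  ∫_0^1 -16*x^5/9 dx = -8/27;  ∫_0^1 8*x^4/3 dx = 8/15;
    ∫_0^1 -16*x^3/9 dx = -4/9;  ∫_0^1 4*x^2/9 dx = 4/27.
  Sum: 4/63 − 8/27 + 8/15 − 4/9 + 4/27 = 4/945.
  ∫_0^1 (u')² dx = ∫_0^1 (4*x^4 - 32*x^3/3 + 88*x^2/9 - 32*x/9 + 4/9) dx. Term by term:
    ∫_0^1 4*x^4 dx = 4/5;  ∫_0^1 -32*x^3/3 dx = -8/3;  ∫_0^1 88*x^2/9 dx = 88/27;
    ∫_0^1 -32*x/9 dx = -16/9;  ∫_0^1 4/9 dx = 4/9.
  Sum: 4/5 − 8/3 + 88/27 − 16/9 + 4/9 = 8/135.
∫_0^1 u² dx = 4/945, so ||u||_L² = 2*sqrt(105)/315.
∫_0^1 (u')² dx = 8/135, so ||u'||_L² = 2*sqrt(30)/45.
Ratio ||u||_L² / ||u'||_L² = sqrt(14)/14.
Sharp Poincaré constant on H^1_0(0, 1) is C_P = L/π = 1/π, achieved by sin(π·x).
A polynomial bump cannot attain the sharp Poincaré constant (only the first sine eigenfunction does), so the ratio is strictly less than C_P, consistent with ||u||_L² ≤ C_P ||u'||_L².


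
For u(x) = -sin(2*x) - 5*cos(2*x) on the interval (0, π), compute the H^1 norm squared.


||u||_{H^1(0,π)}^2 = 65*π

u'(x) = 10*sin(2*x) - 2*cos(2*x).
Expand u² and (u')² and integrate term by term on (0, π), using: for integers n ≥ 1, ∫_0^π sin²(nx) dx = ∫_0^π cos²(nx) dx = π/2; for n ≠ n', ∫_0^π sin(nx)sin(n'x) dx = ∫_0^π cos(nx)cos(n'x) dx = 0; and by product-to-sum, ∫_0^π sin(nx)cos(n'x) dx = ½∫_0^π [sin((n+n')x) + sin((n−n')x)] dx, which is 0 when n+n' is even and 2n/(n²−n'²) when n+n' is odd (it need not vanish on (0, π)).
  u² squared terms: (-1)²·∫sin(2x)² dx = 1·π/2 = π/2;  (-5)²·∫cos(2x)² dx = 25·π/2 = 25*π/2.
  u² cross terms: 2·(-1)·(-5)·∫sin(2x)·cos(2x) dx = 10·(0) = 0.
  So ∫_0^π u² dx = π/2 + 25*π/2 + 0 = 13*π.
  (u')² squared terms: (-2)²·∫cos(2x)² dx = 4·π/2 = 2*π;  (10)²·∫sin(2x)² dx = 100·π/2 = 50*π.
  (u')² cross terms: 2·(-2)·(10)·∫cos(2x)·sin(2x) dx = -40·(0) = 0.
  So ∫_0^π (u')² dx = 2*π + 50*π + 0 = 52*π.
||u||_{H^1}^2 = (13*π) + (52*π) = 65*π.


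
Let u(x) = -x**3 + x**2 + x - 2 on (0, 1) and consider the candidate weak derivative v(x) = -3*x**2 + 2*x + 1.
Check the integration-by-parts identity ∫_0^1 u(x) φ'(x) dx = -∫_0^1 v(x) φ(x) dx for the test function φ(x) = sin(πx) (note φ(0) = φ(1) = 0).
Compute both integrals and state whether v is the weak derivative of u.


LHS = (-12 - π^2)/π^3, RHS = (-12 - π^2)/π^3. Yes, v = u' weakly.

u(x) = -x**3 + x**2 + x - 2, classical derivative u'(x) = -3*x**2 + 2*x + 1.
φ(x) = sin(πx), so φ'(x) = π*cos(π*x).
Note φ(0) = φ(1) = 0, so the boundary term u·φ vanishes.
LHS = ∫_0^1 u(x) φ'(x) dx = ∫_0^1 (-π*x^3*cos(π*x) + π*x^2*cos(π*x) + π*x*cos(π*x) - 2*π*cos(π*x)) dx. Term by term:
  ∫_0^1 -2*π*cos(π*x) dx = 0;  ∫_0^1 π*x*cos(π*x) dx = -2/π;  ∫_0^1 π*x^2*cos(π*x) dx = -2/π;
  ∫_0^1 -π*x^3*cos(π*x) dx = -12/π^3 + 3/π.
Sum: 0 − 2/π − 2/π + -12/π^3 + 3/π = (-12 - π^2)/π^3.
So LHS = (-12 - π^2)/π^3.
∫_0^1 v(x) φ(x) dx = ∫_0^1 (-3*x^2*sin(π*x) + 2*x*sin(π*x) + sin(π*x)) dx. Term by term:
  ∫_0^1 -3*x^2*sin(π*x) dx = -3/π + 12/π^3;  ∫_0^1 2*x*sin(π*x) dx = 2/π;  ∫_0^1 sin(π*x) dx = 2/π.
Sum: -3/π + 12/π^3 + 2/π + 2/π = (π^2 + 12)/π^3.
So RHS = -∫_0^1 v(x) φ(x) dx = (-12 - π^2)/π^3.
LHS = RHS, so the identity holds for this test φ.
Moreover u is smooth here and v(x) = u'(x) = -3*x**2 + 2*x + 1 pointwise, so the identity holds for every test function. Hence v is the weak derivative of u.


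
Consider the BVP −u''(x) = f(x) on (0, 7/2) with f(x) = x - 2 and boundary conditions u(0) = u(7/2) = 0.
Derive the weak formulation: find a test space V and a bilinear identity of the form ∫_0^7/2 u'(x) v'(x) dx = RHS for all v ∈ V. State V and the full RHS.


V = H^1_0(0, 7/2) (so v(0) = v(7/2) = 0); weak form: ∫_0^7/2 u'v' dx = ∫_0^7/2 (x - 2) v dx for all v ∈ V.

Multiply both sides by a test function v and integrate from 0 to 7/2:
  ∫_0^7/2 −u''(x) v(x) dx = ∫_0^7/2 f(x) v(x) dx.
Integrate the LHS by parts once:
  ∫_0^7/2 −u'' v dx = −[u'(x) v(x)]_0^7/2 + ∫_0^7/2 u'(x) v'(x) dx.
Thus ∫_0^7/2 u'(x) v'(x) dx = ∫_0^7/2 f(x) v(x) dx + [u'(x) v(x)]_0^7/2.
Choose V so that boundary terms are either known or forced to vanish.
u is Dirichlet: u(0) = u(7/2) = 0. Let V = H^1_0(0, 7/2); then v(0) = v(7/2) = 0, and [u' v]_0^7/2 = 0.
Weak formulation: find u (satisfying any essential BC) such that ∫_0^7/2 u'(x) v'(x) dx = ∫_0^7/2 f v dx for all v ∈ V.
Substituting f(x) = x - 2, the right-hand side is ∫_0^7/2 (x - 2) v dx.


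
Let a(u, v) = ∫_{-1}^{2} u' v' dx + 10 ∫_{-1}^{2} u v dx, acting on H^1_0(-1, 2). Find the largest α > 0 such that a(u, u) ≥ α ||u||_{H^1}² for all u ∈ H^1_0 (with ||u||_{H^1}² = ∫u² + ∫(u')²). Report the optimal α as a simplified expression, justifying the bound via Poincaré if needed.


α = 1

Coercivity of a(·,·) on H^1_0(-1, 2) means a(u, u) ≥ α ||u||_{H^1}² for every u ∈ H^1_0.
The interval has length L = 3, and Poincaré/coercivity depend only on L. Here a(u, u) = ∫(u')² + (10)·∫u².
Here c = 10 ≥ 1, so a(u,u) = ∫(u')² + c∫u² ≥ ∫(u')² + ∫u² = ||u||_{H^1}², i.e. α = 1 works. No larger α is possible: a(u,u) ≥ α||u||_{H^1}² means (1−α)∫(u')² ≥ (α−c)∫u², and for the modes u_n = sin(nπ(x−x₀)/L) (x₀ the left endpoint) one has ∫u_n²/∫(u_n')² = (L/(nπ))² → 0, so a(u_n,u_n)/||u_n||_{H^1}² → 1. Hence the optimal constant is α = 1.
Therefore α = 1.


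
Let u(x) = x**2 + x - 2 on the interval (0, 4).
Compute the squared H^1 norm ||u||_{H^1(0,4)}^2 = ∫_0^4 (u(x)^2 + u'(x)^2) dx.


||u||_{H^1}^2 = 5612/15

The H^1 norm (squared) on an interval (0, L) is
  ||u||_{H^1}^2 = ∫_0^L u(x)^2 dx + ∫_0^L u'(x)^2 dx.
Compute u'(x) = 2*x + 1.
Then u(x)^2 = x**4 + 2*x**3 - 3*x**2 - 4*x + 4 and u'(x)^2 = 4*x**2 + 4*x + 1.
Integrate each monomial from 0 to 4 using ∫_0^4 c·x^n dx = c·4^(n+1)/(n+1):
  ∫_0^4 u(x)^2 dx = ∫_0^4 (x^4 + 2*x^3 - 3*x^2 - 4*x + 4) dx. Term by term:
    ∫_0^4 x^4 dx = 1024/5;  ∫_0^4 2*x^3 dx = 128;  ∫_0^4 -3*x^2 dx = -64;
    ∫_0^4 -4*x dx = -32;  ∫_0^4 4 dx = 16.
  Sum: 1024/5 + 128 − 64 − 32 + 16 = 1264/5.
  ∫_0^4 u'(x)^2 dx = ∫_0^4 (4*x^2 + 4*x + 1) dx. Term by term:
    ∫_0^4 4*x^2 dx = 256/3;  ∫_0^4 4*x dx = 32;  ∫_0^4 1 dx = 4.
  Sum: 256/3 + 32 + 4 = 364/3.
Adding: ||u||_{H^1}^2 = 1264/5 + 364/3 = 5612/15.


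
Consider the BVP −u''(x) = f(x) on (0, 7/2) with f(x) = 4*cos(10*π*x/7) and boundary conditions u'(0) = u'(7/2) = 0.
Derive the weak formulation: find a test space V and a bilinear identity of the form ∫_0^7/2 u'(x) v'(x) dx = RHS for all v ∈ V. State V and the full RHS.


V = H^1(0, 7/2) (no boundary constraint on v; u is determined up to an additive constant); weak form: ∫_0^7/2 u'v' dx = ∫_0^7/2 (4*cos(10*π*x/7)) v dx for all v ∈ V.

Multiply both sides by a test function v and integrate from 0 to 7/2:
  ∫_0^7/2 −u''(x) v(x) dx = ∫_0^7/2 f(x) v(x) dx.
Integrate the LHS by parts once:
  ∫_0^7/2 −u'' v dx = −[u'(x) v(x)]_0^7/2 + ∫_0^7/2 u'(x) v'(x) dx.
Thus ∫_0^7/2 u'(x) v'(x) dx = ∫_0^7/2 f(x) v(x) dx + [u'(x) v(x)]_0^7/2.
Choose V so that boundary terms are either known or forced to vanish.
u has homogeneous Neumann: u'(0) = u'(7/2) = 0. So [u' v]_0^7/2 = 0·v(7/2) − 0·v(0) = 0 for any v; take V = H^1(0, 7/2).
Weak formulation: find u (satisfying any essential BC) such that ∫_0^7/2 u'(x) v'(x) dx = ∫_0^7/2 f v dx for all v ∈ V (homogeneous Neumann, so boundary terms vanish).
Substituting f(x) = 4*cos(10*π*x/7), the right-hand side is ∫_0^7/2 (4*cos(10*π*x/7)) v dx.
Compatibility check (pure Neumann): taking v ≡ 1 ∈ V gives 0 = ∫_0^7/2 f dx + (0) − (0), i.e. ∫_0^7/2 f dx must equal u'(0) − u'(7/2) = 0. Indeed ∫_0^7/2 (4*cos(10*π*x/7)) dx = 0, so the data are compatible. The solution is then unique only up to an additive constant (fix it e.g. by requiring ∫_0^7/2 u dx = 0).


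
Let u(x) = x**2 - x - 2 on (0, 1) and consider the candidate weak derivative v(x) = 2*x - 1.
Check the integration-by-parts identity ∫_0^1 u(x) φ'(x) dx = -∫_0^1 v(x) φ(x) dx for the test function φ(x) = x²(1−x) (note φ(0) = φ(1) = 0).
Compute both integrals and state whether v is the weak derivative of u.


LHS = -1/60, RHS = -1/60. Yes, v = u' weakly.

u(x) = x**2 - x - 2, classical derivative u'(x) = 2*x - 1.
φ(x) = x²(1−x), so φ'(x) = x*(2 - 3*x).
Note φ(0) = φ(1) = 0, so the boundary term u·φ vanishes.
LHS = ∫_0^1 u(x) φ'(x) dx = ∫_0^1 (-3*x^4 + 5*x^3 + 4*x^2 - 4*x) dx. Term by term:
  ∫_0^1 -3*x^4 dx = -3/5;  ∫_0^1 5*x^3 dx = 5/4;  ∫_0^1 4*x^2 dx = 4/3;
  ∫_0^1 -4*x dx = -2.
Sum: -3/5 + 5/4 + 4/3 − 2 = -1/60.
So LHS = -1/60.
∫_0^1 v(x) φ(x) dx = ∫_0^1 (-2*x^4 + 3*x^3 - x^2) dx. Term by term:
  ∫_0^1 -2*x^4 dx = -2/5;  ∫_0^1 3*x^3 dx = 3/4;  ∫_0^1 -x^2 dx = -1/3.
Sum: -2/5 + 3/4 − 1/3 = 1/60.
So RHS = -∫_0^1 v(x) φ(x) dx = -1/60.
LHS = RHS, so the identity holds for this test φ.
Moreover u is smooth here and v(x) = u'(x) = 2*x - 1 pointwise, so the identity holds for every test function. Hence v is the weak derivative of u.


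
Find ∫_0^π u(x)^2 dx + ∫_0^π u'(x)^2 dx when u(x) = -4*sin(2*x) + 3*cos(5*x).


||u||_{H^1(0,π)}^2 = 832/7 + 157*π

u'(x) = -15*sin(5*x) - 8*cos(2*x).
Expand u² and (u')² and integrate term by term on (0, π), using: for integers n ≥ 1, ∫_0^π sin²(nx) dx = ∫_0^π cos²(nx) dx = π/2; for n ≠ n', ∫_0^π sin(nx)sin(n'x) dx = ∫_0^π cos(nx)cos(n'x) dx = 0; and by product-to-sum, ∫_0^π sin(nx)cos(n'x) dx = ½∫_0^π [sin((n+n')x) + sin((n−n')x)] dx, which is 0 when n+n' is even and 2n/(n²−n'²) when n+n' is odd (it need not vanish on (0, π)).
  u² squared terms: (-4)²·∫sin(2x)² dx = 16·π/2 = 8*π;  (3)²·∫cos(5x)² dx = 9·π/2 = 9*π/2.
  u² cross terms: 2·(-4)·(3)·∫sin(2x)·cos(5x) dx = -24·(-4/21) = 32/7.
  So ∫_0^π u² dx = 8*π + 9*π/2 + 32/7 = 32/7 + 25*π/2.
  (u')² squared terms: (-15)²·∫sin(5x)² dx = 225·π/2 = 225*π/2;  (-8)²·∫cos(2x)² dx = 64·π/2 = 32*π.
  (u')² cross terms: 2·(-15)·(-8)·∫sin(5x)·cos(2x) dx = 240·(10/21) = 800/7.
  So ∫_0^π (u')² dx = 225*π/2 + 32*π + 800/7 = 800/7 + 289*π/2.
||u||_{H^1}^2 = (32/7 + 25*π/2) + (800/7 + 289*π/2) = 832/7 + 157*π.


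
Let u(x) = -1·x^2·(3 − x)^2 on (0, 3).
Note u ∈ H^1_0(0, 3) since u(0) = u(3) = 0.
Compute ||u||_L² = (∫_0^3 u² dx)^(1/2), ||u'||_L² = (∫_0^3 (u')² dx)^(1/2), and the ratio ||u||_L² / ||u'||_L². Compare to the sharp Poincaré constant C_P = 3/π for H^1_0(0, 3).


||u||_L² / ||u'||_L² = sqrt(3)/2 < C_P = 3/π.

u(x) = -1·x^2·(3 − x)^2, so u'(x) = 2*x*(x*(3 - x) - (x - 3)^2).
u(x) = -1·x^2·(3 − x)^2 vanishes at x = 0 and x = 3, so u ∈ H^1_0(0, 3). Differentiate via the product rule and integrate the resulting polynomials term by term.
  ∫_0^3 u² dx = ∫_0^3 (x^8 - 12*x^7 + 54*x^6 - 108*x^5 + 81*x^4) dx. Term by term:
    ∫_0^3 x^8 dx = 2187;  ∫_0^3 -12*x^7 dx = -19683/2;  ∫_0^3 54*x^6 dx = 118098/7;
    ∫_0^3 -108*x^5 dx = -13122;  ∫_0^3 81*x^4 dx = 19683/5.
  Sum: 2187 − 19683/2 + 118098/7 − 13122 + 19683/5 = 2187/70.
  ∫_0^3 (u')² dx = ∫_0^3 (16*x^6 - 144*x^5 + 468*x^4 - 648*x^3 + 324*x^2) dx. Term by term:
    ∫_0^3 16*x^6 dx = 34992/7;  ∫_0^3 -144*x^5 dx = -17496;  ∫_0^3 468*x^4 dx = 113724/5;
    ∫_0^3 -648*x^3 dx = -13122;  ∫_0^3 324*x^2 dx = 2916.
  Sum: 34992/7 − 17496 + 113724/5 − 13122 + 2916 = 1458/35.
∫_0^3 u² dx = 2187/70, so ||u||_L² = 27*sqrt(210)/70.
∫_0^3 (u')² dx = 1458/35, so ||u'||_L² = 27*sqrt(70)/35.
Ratio ||u||_L² / ||u'||_L² = sqrt(3)/2.
Sharp Poincaré constant on H^1_0(0, 3) is C_P = L/π = 3/π, achieved by sin(π/3·x).
A polynomial bump cannot attain the sharp Poincaré constant (only the first sine eigenfunction does), so the ratio is strictly less than C_P, consistent with ||u||_L² ≤ C_P ||u'||_L².


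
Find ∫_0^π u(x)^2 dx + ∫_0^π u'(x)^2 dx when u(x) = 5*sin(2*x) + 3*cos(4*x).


||u||_{H^1(0,π)}^2 = 139*π

u'(x) = -12*sin(4*x) + 10*cos(2*x).
Expand u² and (u')² and integrate term by term on (0, π), using: for integers n ≥ 1, ∫_0^π sin²(nx) dx = ∫_0^π cos²(nx) dx = π/2; for n ≠ n', ∫_0^π sin(nx)sin(n'x) dx = ∫_0^π cos(nx)cos(n'x) dx = 0; and by product-to-sum, ∫_0^π sin(nx)cos(n'x) dx = ½∫_0^π [sin((n+n')x) + sin((n−n')x)] dx, which is 0 when n+n' is even and 2n/(n²−n'²) when n+n' is odd (it need not vanish on (0, π)).
  u² squared terms: (3)²·∫cos(4x)² dx = 9·π/2 = 9*π/2;  (5)²·∫sin(2x)² dx = 25·π/2 = 25*π/2.
  u² cross terms: 2·(3)·(5)·∫cos(4x)·sin(2x) dx = 30·(0) = 0.
  So ∫_0^π u² dx = 9*π/2 + 25*π/2 + 0 = 17*π.
  (u')² squared terms: (-12)²·∫sin(4x)² dx = 144·π/2 = 72*π;  (10)²·∫cos(2x)² dx = 100·π/2 = 50*π.
  (u')² cross terms: 2·(-12)·(10)·∫sin(4x)·cos(2x) dx = -240·(0) = 0.
  So ∫_0^π (u')² dx = 72*π + 50*π + 0 = 122*π.
||u||_{H^1}^2 = (17*π) + (122*π) = 139*π.


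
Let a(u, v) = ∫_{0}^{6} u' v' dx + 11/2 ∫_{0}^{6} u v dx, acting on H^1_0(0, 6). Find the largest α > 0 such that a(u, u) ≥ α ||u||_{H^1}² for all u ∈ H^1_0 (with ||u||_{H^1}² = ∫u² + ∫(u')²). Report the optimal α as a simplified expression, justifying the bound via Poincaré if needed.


α = 1

Coercivity of a(·,·) on H^1_0(0, 6) means a(u, u) ≥ α ||u||_{H^1}² for every u ∈ H^1_0.
The interval has length L = 6, and Poincaré/coercivity depend only on L. Here a(u, u) = ∫(u')² + (11/2)·∫u².
Here c = 11/2 ≥ 1, so a(u,u) = ∫(u')² + c∫u² ≥ ∫(u')² + ∫u² = ||u||_{H^1}², i.e. α = 1 works. No larger α is possible: a(u,u) ≥ α||u||_{H^1}² means (1−α)∫(u')² ≥ (α−c)∫u², and for the modes u_n = sin(nπ(x−x₀)/L) (x₀ the left endpoint) one has ∫u_n²/∫(u_n')² = (L/(nπ))² → 0, so a(u_n,u_n)/||u_n||_{H^1}² → 1. Hence the optimal constant is α = 1.
Therefore α = 1.


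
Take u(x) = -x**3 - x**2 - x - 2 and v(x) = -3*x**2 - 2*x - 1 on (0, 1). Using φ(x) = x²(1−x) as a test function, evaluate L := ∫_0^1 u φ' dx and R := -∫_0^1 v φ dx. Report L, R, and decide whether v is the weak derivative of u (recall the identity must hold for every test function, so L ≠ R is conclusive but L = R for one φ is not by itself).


LHS = 17/60, RHS = 17/60. Yes, v = u' weakly.

u(x) = -x**3 - x**2 - x - 2, classical derivative u'(x) = -3*x**2 - 2*x - 1.
φ(x) = x²(1−x), so φ'(x) = x*(2 - 3*x).
Note φ(0) = φ(1) = 0, so the boundary term u·φ vanishes.
LHS = ∫_0^1 u(x) φ'(x) dx = ∫_0^1 (3*x^5 + x^4 + x^3 + 4*x^2 - 4*x) dx. Term by term:
  ∫_0^1 3*x^5 dx = 1/2;  ∫_0^1 x^4 dx = 1/5;  ∫_0^1 x^3 dx = 1/4;
  ∫_0^1 4*x^2 dx = 4/3;  ∫_0^1 -4*x dx = -2.
Sum: 1/2 + 1/5 + 1/4 + 4/3 − 2 = 17/60.
So LHS = 17/60.
∫_0^1 v(x) φ(x) dx = ∫_0^1 (3*x^5 - x^4 - x^3 - x^2) dx. Term by term:
  ∫_0^1 3*x^5 dx = 1/2;  ∫_0^1 -x^4 dx = -1/5;  ∫_0^1 -x^3 dx = -1/4;
  ∫_0^1 -x^2 dx = -1/3.
Sum: 1/2 − 1/5 − 1/4 − 1/3 = -17/60.
So RHS = -∫_0^1 v(x) φ(x) dx = 17/60.
LHS = RHS, so the identity holds for this test φ.
Moreover u is smooth here and v(x) = u'(x) = -3*x**2 - 2*x - 1 pointwise, so the identity holds for every test function. Hence v is the weak derivative of u.


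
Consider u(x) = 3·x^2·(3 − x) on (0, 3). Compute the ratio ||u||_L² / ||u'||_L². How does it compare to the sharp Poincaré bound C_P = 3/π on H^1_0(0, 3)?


||u||_L² / ||u'||_L² = 3*sqrt(14)/14 < C_P = 3/π.

u(x) = 3·x^2·(3 − x), so u'(x) = 9*x*(2 - x).
u(x) = 3·x^2·(3 − x) vanishes at x = 0 and x = 3, so u ∈ H^1_0(0, 3). Differentiate via the product rule and integrate the resulting polynomials term by term.
  ∫_0^3 u² dx = ∫_0^3 (9*x^6 - 54*x^5 + 81*x^4) dx. Term by term:
    ∫_0^3 9*x^6 dx = 19683/7;  ∫_0^3 -54*x^5 dx = -6561;  ∫_0^3 81*x^4 dx = 19683/5.
  Sum: 19683/7 − 6561 + 19683/5 = 6561/35.
  ∫_0^3 (u')² dx = ∫_0^3 (81*x^4 - 324*x^3 + 324*x^2) dx. Term by term:
    ∫_0^3 81*x^4 dx = 19683/5;  ∫_0^3 -324*x^3 dx = -6561;  ∫_0^3 324*x^2 dx = 2916.
  Sum: 19683/5 − 6561 + 2916 = 1458/5.
∫_0^3 u² dx = 6561/35, so ||u||_L² = 81*sqrt(35)/35.
∫_0^3 (u')² dx = 1458/5, so ||u'||_L² = 27*sqrt(10)/5.
Ratio ||u||_L² / ||u'||_L² = 3*sqrt(14)/14.
Sharp Poincaré constant on H^1_0(0, 3) is C_P = L/π = 3/π, achieved by sin(π/3·x).
A polynomial bump cannot attain the sharp Poincaré constant (only the first sine eigenfunction does), so the ratio is strictly less than C_P, consistent with ||u||_L² ≤ C_P ||u'||_L².


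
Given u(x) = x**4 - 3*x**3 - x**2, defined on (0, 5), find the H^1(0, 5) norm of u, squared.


||u||_{H^1}^2 = 14088875/252

The H^1 norm (squared) on an interval (0, L) is
  ||u||_{H^1}^2 = ∫_0^L u(x)^2 dx + ∫_0^L u'(x)^2 dx.
Compute u'(x) = 4*x**3 - 9*x**2 - 2*x.
Then u(x)^2 = x**8 - 6*x**7 + 7*x**6 + 6*x**5 + x**4 and u'(x)^2 = 16*x**6 - 72*x**5 + 65*x**4 + 36*x**3 + 4*x**2.
Integrate each monomial from 0 to 5 using ∫_0^5 c·x^n dx = c·5^(n+1)/(n+1):
  ∫_0^5 u(x)^2 dx = ∫_0^5 (x^8 - 6*x^7 + 7*x^6 + 6*x^5 + x^4) dx. Term by term:
    ∫_0^5 x^8 dx = 1953125/9;  ∫_0^5 -6*x^7 dx = -1171875/4;  ∫_0^5 7*x^6 dx = 78125;
    ∫_0^5 6*x^5 dx = 15625;  ∫_0^5 x^4 dx = 625.
  Sum: 1953125/9 − 1171875/4 + 78125 + 15625 + 625 = 663125/36.
  ∫_0^5 u'(x)^2 dx = ∫_0^5 (16*x^6 - 72*x^5 + 65*x^4 + 36*x^3 + 4*x^2) dx. Term by term:
    ∫_0^5 16*x^6 dx = 1250000/7;  ∫_0^5 -72*x^5 dx = -187500;  ∫_0^5 65*x^4 dx = 40625;
    ∫_0^5 36*x^3 dx = 5625;  ∫_0^5 4*x^2 dx = 500/3.
  Sum: 1250000/7 − 187500 + 40625 + 5625 + 500/3 = 787250/21.
Adding: ||u||_{H^1}^2 = 663125/36 + 787250/21 = 14088875/252.


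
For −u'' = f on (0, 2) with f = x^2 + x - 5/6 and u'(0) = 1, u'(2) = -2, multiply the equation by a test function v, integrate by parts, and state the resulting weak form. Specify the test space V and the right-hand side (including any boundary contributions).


V = H^1(0, 2) (v unrestricted at boundary; u is determined up to an additive constant); weak form: ∫_0^2 u'v' dx = ∫_0^2 (x^2 + x - 5/6) v dx − 2·v(2) − v(0) for all v ∈ V.

Multiply both sides by a test function v and integrate from 0 to 2:
  ∫_0^2 −u''(x) v(x) dx = ∫_0^2 f(x) v(x) dx.
Integrate the LHS by parts once:
  ∫_0^2 −u'' v dx = −[u'(x) v(x)]_0^2 + ∫_0^2 u'(x) v'(x) dx.
Thus ∫_0^2 u'(x) v'(x) dx = ∫_0^2 f(x) v(x) dx + [u'(x) v(x)]_0^2.
Choose V so that boundary terms are either known or forced to vanish.
u has inhomogeneous Neumann u'(0) = 1, u'(2) = -2. [u' v]_0^2 = (-2)·v(2) − (1)·v(0) = − 2·v(2) − v(0). Take V = H^1(0, 2); boundary term becomes part of RHS.
Weak formulation: find u (satisfying any essential BC) such that ∫_0^2 u'(x) v'(x) dx = ∫_0^2 f v dx − 2·v(2) − v(0) for all v ∈ V (Neumann data are natural BCs: they enter the RHS as boundary terms).
Substituting f(x) = x^2 + x - 5/6, the right-hand side is ∫_0^2 (x^2 + x - 5/6) v dx − 2·v(2) − v(0).
Compatibility check (pure Neumann): taking v ≡ 1 ∈ V gives 0 = ∫_0^2 f dx + (-2) − (1), i.e. ∫_0^2 f dx must equal u'(0) − u'(2) = 3. Indeed ∫_0^2 (x^2 + x - 5/6) dx = 3, so the data are compatible. The solution is then unique only up to an additive constant (fix it e.g. by requiring ∫_0^2 u dx = 0).


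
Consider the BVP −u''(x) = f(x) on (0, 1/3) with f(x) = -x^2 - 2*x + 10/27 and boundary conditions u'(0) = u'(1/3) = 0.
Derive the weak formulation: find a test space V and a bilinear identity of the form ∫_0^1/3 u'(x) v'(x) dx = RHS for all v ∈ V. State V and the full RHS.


V = H^1(0, 1/3) (no boundary constraint on v; u is determined up to an additive constant); weak form: ∫_0^1/3 u'v' dx = ∫_0^1/3 (-x^2 - 2*x + 10/27) v dx for all v ∈ V.

Multiply both sides by a test function v and integrate from 0 to 1/3:
  ∫_0^1/3 −u''(x) v(x) dx = ∫_0^1/3 f(x) v(x) dx.
Integrate the LHS by parts once:
  ∫_0^1/3 −u'' v dx = −[u'(x) v(x)]_0^1/3 + ∫_0^1/3 u'(x) v'(x) dx.
Thus ∫_0^1/3 u'(x) v'(x) dx = ∫_0^1/3 f(x) v(x) dx + [u'(x) v(x)]_0^1/3.
Choose V so that boundary terms are either known or forced to vanish.
u has homogeneous Neumann: u'(0) = u'(1/3) = 0. So [u' v]_0^1/3 = 0·v(1/3) − 0·v(0) = 0 for any v; take V = H^1(0, 1/3).
Weak formulation: find u (satisfying any essential BC) such that ∫_0^1/3 u'(x) v'(x) dx = ∫_0^1/3 f v dx for all v ∈ V (homogeneous Neumann, so boundary terms vanish).
Substituting f(x) = -x^2 - 2*x + 10/27, the right-hand side is ∫_0^1/3 (-x^2 - 2*x + 10/27) v dx.
Compatibility check (pure Neumann): taking v ≡ 1 ∈ V gives 0 = ∫_0^1/3 f dx + (0) − (0), i.e. ∫_0^1/3 f dx must equal u'(0) − u'(1/3) = 0. Indeed ∫_0^1/3 (-x^2 - 2*x + 10/27) dx = 0, so the data are compatible. The solution is then unique only up to an additive constant (fix it e.g. by requiring ∫_0^1/3 u dx = 0).


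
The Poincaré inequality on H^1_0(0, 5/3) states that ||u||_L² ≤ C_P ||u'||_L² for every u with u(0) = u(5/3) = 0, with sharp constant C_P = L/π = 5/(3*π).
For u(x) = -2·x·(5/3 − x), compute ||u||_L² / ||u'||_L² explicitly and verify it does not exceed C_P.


||u||_L² / ||u'||_L² = sqrt(10)/6 < C_P = 5/(3*π).

u(x) = -2·x·(5/3 − x), so u'(x) = 4*x - 10/3.
u(x) = -2·x·(5/3 − x) vanishes at x = 0 and x = 5/3, so u ∈ H^1_0(0, 5/3). Differentiate via the product rule and integrate the resulting polynomials term by term.
  ∫_0^5/3 u² dx = ∫_0^5/3 (4*x^4 - 40*x^3/3 + 100*x^2/9) dx. Term by term:
    ∫_0^5/3 4*x^4 dx = 2500/243;  ∫_0^5/3 -40*x^3/3 dx = -6250/243;  ∫_0^5/3 100*x^2/9 dx = 12500/729.
  Sum: 2500/243 − 6250/243 + 12500/729 = 1250/729.
  ∫_0^5/3 (u')² dx = ∫_0^5/3 (16*x^2 - 80*x/3 + 100/9) dx. Term by term:
    ∫_0^5/3 16*x^2 dx = 2000/81;  ∫_0^5/3 -80*x/3 dx = -1000/27;  ∫_0^5/3 100/9 dx = 500/27.
  Sum: 2000/81 − 1000/27 + 500/27 = 500/81.
∫_0^5/3 u² dx = 1250/729, so ||u||_L² = 25*sqrt(2)/27.
∫_0^5/3 (u')² dx = 500/81, so ||u'||_L² = 10*sqrt(5)/9.
Ratio ||u||_L² / ||u'||_L² = sqrt(10)/6.
Sharp Poincaré constant on H^1_0(0, 5/3) is C_P = L/π = 5/(3*π), achieved by sin(3*π/5·x).
A polynomial bump cannot attain the sharp Poincaré constant (only the first sine eigenfunction does), so the ratio is strictly less than C_P, consistent with ||u||_L² ≤ C_P ||u'||_L².


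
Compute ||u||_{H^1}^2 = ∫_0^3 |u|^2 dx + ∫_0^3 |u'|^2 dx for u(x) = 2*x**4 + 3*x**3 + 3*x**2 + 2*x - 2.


||u||_{H^1}^2 = 1099587/14

The H^1 norm (squared) on an interval (0, L) is
  ||u||_{H^1}^2 = ∫_0^L u(x)^2 dx + ∫_0^L u'(x)^2 dx.
Compute u'(x) = 8*x**3 + 9*x**2 + 6*x + 2.
Then u(x)^2 = 4*x**8 + 12*x**7 + 21*x**6 + 26*x**5 + 13*x**4 - 8*x**2 - 8*x + 4 and u'(x)^2 = 64*x**6 + 144*x**5 + 177*x**4 + 140*x**3 + 72*x**2 + 24*x + 4.
Integrate each monomial from 0 to 3 using ∫_0^3 c·x^n dx = c·3^(n+1)/(n+1):
  ∫_0^3 u(x)^2 dx = ∫_0^3 (4*x^8 + 12*x^7 + 21*x^6 + 26*x^5 + 13*x^4 - 8*x^2 - 8*x + 4) dx. Term by term:
    ∫_0^3 4*x^8 dx = 8748;  ∫_0^3 12*x^7 dx = 19683/2;  ∫_0^3 21*x^6 dx = 6561;
    ∫_0^3 26*x^5 dx = 3159;  ∫_0^3 13*x^4 dx = 3159/5;  ∫_0^3 -8*x^2 dx = -72;
    ∫_0^3 -8*x dx = -36;  ∫_0^3 4 dx = 12.
  Sum: 8748 + 19683/2 + 6561 + 3159 + 3159/5 − 72 − 36 + 12 = 288453/10.
  ∫_0^3 u'(x)^2 dx = ∫_0^3 (64*x^6 + 144*x^5 + 177*x^4 + 140*x^3 + 72*x^2 + 24*x + 4) dx. Term by term:
    ∫_0^3 64*x^6 dx = 139968/7;  ∫_0^3 144*x^5 dx = 17496;  ∫_0^3 177*x^4 dx = 43011/5;
    ∫_0^3 140*x^3 dx = 2835;  ∫_0^3 72*x^2 dx = 648;  ∫_0^3 24*x dx = 108;
    ∫_0^3 4 dx = 12.
  Sum: 139968/7 + 17496 + 43011/5 + 2835 + 648 + 108 + 12 = 1739382/35.
Adding: ||u||_{H^1}^2 = 288453/10 + 1739382/35 = 1099587/14.


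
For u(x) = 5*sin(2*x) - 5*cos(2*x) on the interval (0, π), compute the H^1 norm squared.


||u||_{H^1(0,π)}^2 = 125*π

u'(x) = 10*sin(2*x) + 10*cos(2*x).
Expand u² and (u')² and integrate term by term on (0, π), using: for integers n ≥ 1, ∫_0^π sin²(nx) dx = ∫_0^π cos²(nx) dx = π/2; for n ≠ n', ∫_0^π sin(nx)sin(n'x) dx = ∫_0^π cos(nx)cos(n'x) dx = 0; and by product-to-sum, ∫_0^π sin(nx)cos(n'x) dx = ½∫_0^π [sin((n+n')x) + sin((n−n')x)] dx, which is 0 when n+n' is even and 2n/(n²−n'²) when n+n' is odd (it need not vanish on (0, π)).
  u² squared terms: (-5)²·∫cos(2x)² dx = 25·π/2 = 25*π/2;  (5)²·∫sin(2x)² dx = 25·π/2 = 25*π/2.
  u² cross terms: 2·(-5)·(5)·∫cos(2x)·sin(2x) dx = -50·(0) = 0.
  So ∫_0^π u² dx = 25*π/2 + 25*π/2 + 0 = 25*π.
  (u')² squared terms: (10)²·∫cos(2x)² dx = 100·π/2 = 50*π;  (10)²·∫sin(2x)² dx = 100·π/2 = 50*π.
  (u')² cross terms: 2·(10)·(10)·∫cos(2x)·sin(2x) dx = 200·(0) = 0.
  So ∫_0^π (u')² dx = 50*π + 50*π + 0 = 100*π.
||u||_{H^1}^2 = (25*π) + (100*π) = 125*π.


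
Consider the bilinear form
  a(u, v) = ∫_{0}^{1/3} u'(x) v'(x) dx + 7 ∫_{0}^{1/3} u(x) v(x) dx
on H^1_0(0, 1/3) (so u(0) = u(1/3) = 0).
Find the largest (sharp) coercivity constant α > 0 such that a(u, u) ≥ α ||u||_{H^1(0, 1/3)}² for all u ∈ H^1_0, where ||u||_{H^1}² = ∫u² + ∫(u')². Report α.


α = 1

Coercivity of a(·,·) on H^1_0(0, 1/3) means a(u, u) ≥ α ||u||_{H^1}² for every u ∈ H^1_0.
The interval has length L = 1/3, and Poincaré/coercivity depend only on L. Here a(u, u) = ∫(u')² + (7)·∫u².
Here c = 7 ≥ 1, so a(u,u) = ∫(u')² + c∫u² ≥ ∫(u')² + ∫u² = ||u||_{H^1}², i.e. α = 1 works. No larger α is possible: a(u,u) ≥ α||u||_{H^1}² means (1−α)∫(u')² ≥ (α−c)∫u², and for the modes u_n = sin(nπ(x−x₀)/L) (x₀ the left endpoint) one has ∫u_n²/∫(u_n')² = (L/(nπ))² → 0, so a(u_n,u_n)/||u_n||_{H^1}² → 1. Hence the optimal constant is α = 1.
Therefore α = 1.


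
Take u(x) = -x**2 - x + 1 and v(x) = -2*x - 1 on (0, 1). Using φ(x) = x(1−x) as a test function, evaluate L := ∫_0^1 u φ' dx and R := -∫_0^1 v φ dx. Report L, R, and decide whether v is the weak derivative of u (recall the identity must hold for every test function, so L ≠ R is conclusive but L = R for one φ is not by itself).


LHS = 1/3, RHS = 1/3. Yes, v = u' weakly.

u(x) = -x**2 - x + 1, classical derivative u'(x) = -2*x - 1.
φ(x) = x(1−x), so φ'(x) = 1 - 2*x.
Note φ(0) = φ(1) = 0, so the boundary term u·φ vanishes.
LHS = ∫_0^1 u(x) φ'(x) dx = ∫_0^1 (2*x^3 + x^2 - 3*x + 1) dx. Term by term:
  ∫_0^1 2*x^3 dx = 1/2;  ∫_0^1 x^2 dx = 1/3;  ∫_0^1 -3*x dx = -3/2;
  ∫_0^1 1 dx = 1.
Sum: 1/2 + 1/3 − 3/2 + 1 = 1/3.
So LHS = 1/3.
∫_0^1 v(x) φ(x) dx = ∫_0^1 (2*x^3 - x^2 - x) dx. Term by term:
  ∫_0^1 2*x^3 dx = 1/2;  ∫_0^1 -x^2 dx = -1/3;  ∫_0^1 -x dx = -1/2.
Sum: 1/2 − 1/3 − 1/2 = -1/3.
So RHS = -∫_0^1 v(x) φ(x) dx = 1/3.
LHS = RHS, so the identity holds for this test φ.
Moreover u is smooth here and v(x) = u'(x) = -2*x - 1 pointwise, so the identity holds for every test function. Hence v is the weak derivative of u.


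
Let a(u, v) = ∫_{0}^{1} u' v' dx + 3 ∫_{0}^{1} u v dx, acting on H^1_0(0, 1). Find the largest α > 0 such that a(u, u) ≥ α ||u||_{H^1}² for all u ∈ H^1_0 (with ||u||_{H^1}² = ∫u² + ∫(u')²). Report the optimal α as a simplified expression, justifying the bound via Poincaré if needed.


α = 1

Coercivity of a(·,·) on H^1_0(0, 1) means a(u, u) ≥ α ||u||_{H^1}² for every u ∈ H^1_0.
The interval has length L = 1, and Poincaré/coercivity depend only on L. Here a(u, u) = ∫(u')² + (3)·∫u².
Here c = 3 ≥ 1, so a(u,u) = ∫(u')² + c∫u² ≥ ∫(u')² + ∫u² = ||u||_{H^1}², i.e. α = 1 works. No larger α is possible: a(u,u) ≥ α||u||_{H^1}² means (1−α)∫(u')² ≥ (α−c)∫u², and for the modes u_n = sin(nπ(x−x₀)/L) (x₀ the left endpoint) one has ∫u_n²/∫(u_n')² = (L/(nπ))² → 0, so a(u_n,u_n)/||u_n||_{H^1}² → 1. Hence the optimal constant is α = 1.
Therefore α = 1.


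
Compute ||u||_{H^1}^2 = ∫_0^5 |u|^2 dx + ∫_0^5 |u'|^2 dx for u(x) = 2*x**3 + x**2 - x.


||u||_{H^1}^2 = 1102995/14

The H^1 norm (squared) on an interval (0, L) is
  ||u||_{H^1}^2 = ∫_0^L u(x)^2 dx + ∫_0^L u'(x)^2 dx.
Compute u'(x) = 6*x**2 + 2*x - 1.
Then u(x)^2 = 4*x**6 + 4*x**5 - 3*x**4 - 2*x**3 + x**2 and u'(x)^2 = 36*x**4 + 24*x**3 - 8*x**2 - 4*x + 1.
Integrate each monomial from 0 to 5 using ∫_0^5 c·x^n dx = c·5^(n+1)/(n+1):
  ∫_0^5 u(x)^2 dx = ∫_0^5 (4*x^6 + 4*x^5 - 3*x^4 - 2*x^3 + x^2) dx. Term by term:
    ∫_0^5 4*x^6 dx = 312500/7;  ∫_0^5 4*x^5 dx = 31250/3;  ∫_0^5 -3*x^4 dx = -1875;
    ∫_0^5 -2*x^3 dx = -625/2;  ∫_0^5 x^2 dx = 125/3.
  Sum: 312500/7 + 31250/3 − 1875 − 625/2 + 125/3 = 2222375/42.
  ∫_0^5 u'(x)^2 dx = ∫_0^5 (36*x^4 + 24*x^3 - 8*x^2 - 4*x + 1) dx. Term by term:
    ∫_0^5 36*x^4 dx = 22500;  ∫_0^5 24*x^3 dx = 3750;  ∫_0^5 -8*x^2 dx = -1000/3;
    ∫_0^5 -4*x dx = -50;  ∫_0^5 1 dx = 5.
  Sum: 22500 + 3750 − 1000/3 − 50 + 5 = 77615/3.
Adding: ||u||_{H^1}^2 = 2222375/42 + 77615/3 = 1102995/14.


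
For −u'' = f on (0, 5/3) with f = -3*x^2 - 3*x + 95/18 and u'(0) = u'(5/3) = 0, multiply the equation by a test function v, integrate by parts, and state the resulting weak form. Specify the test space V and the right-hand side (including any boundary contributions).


V = H^1(0, 5/3) (no boundary constraint on v; u is determined up to an additive constant); weak form: ∫_0^5/3 u'v' dx = ∫_0^5/3 (-3*x^2 - 3*x + 95/18) v dx for all v ∈ V.

Multiply both sides by a test function v and integrate from 0 to 5/3:
  ∫_0^5/3 −u''(x) v(x) dx = ∫_0^5/3 f(x) v(x) dx.
Integrate the LHS by parts once:
  ∫_0^5/3 −u'' v dx = −[u'(x) v(x)]_0^5/3 + ∫_0^5/3 u'(x) v'(x) dx.
Thus ∫_0^5/3 u'(x) v'(x) dx = ∫_0^5/3 f(x) v(x) dx + [u'(x) v(x)]_0^5/3.
Choose V so that boundary terms are either known or forced to vanish.
u has homogeneous Neumann: u'(0) = u'(5/3) = 0. So [u' v]_0^5/3 = 0·v(5/3) − 0·v(0) = 0 for any v; take V = H^1(0, 5/3).
Weak formulation: find u (satisfying any essential BC) such that ∫_0^5/3 u'(x) v'(x) dx = ∫_0^5/3 f v dx for all v ∈ V (homogeneous Neumann, so boundary terms vanish).
Substituting f(x) = -3*x^2 - 3*x + 95/18, the right-hand side is ∫_0^5/3 (-3*x^2 - 3*x + 95/18) v dx.
Compatibility check (pure Neumann): taking v ≡ 1 ∈ V gives 0 = ∫_0^5/3 f dx + (0) − (0), i.e. ∫_0^5/3 f dx must equal u'(0) − u'(5/3) = 0. Indeed ∫_0^5/3 (-3*x^2 - 3*x + 95/18) dx = 0, so the data are compatible. The solution is then unique only up to an additive constant (fix it e.g. by requiring ∫_0^5/3 u dx = 0).


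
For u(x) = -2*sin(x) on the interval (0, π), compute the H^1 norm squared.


||u||_{H^1(0,π)}^2 = 4*π

u'(x) = -2*cos(x).
Expand u² and (u')² and integrate term by term on (0, π), using: for integers n ≥ 1, ∫_0^π sin²(nx) dx = ∫_0^π cos²(nx) dx = π/2; for n ≠ n', ∫_0^π sin(nx)sin(n'x) dx = ∫_0^π cos(nx)cos(n'x) dx = 0; and by product-to-sum, ∫_0^π sin(nx)cos(n'x) dx = ½∫_0^π [sin((n+n')x) + sin((n−n')x)] dx, which is 0 when n+n' is even and 2n/(n²−n'²) when n+n' is odd (it need not vanish on (0, π)).
  u² squared terms: (-2)²·∫sin(x)² dx = 4·π/2 = 2*π.
  So ∫_0^π u² dx = 2*π.
  (u')² squared terms: (-2)²·∫cos(x)² dx = 4·π/2 = 2*π.
  So ∫_0^π (u')² dx = 2*π.
||u||_{H^1}^2 = (2*π) + (2*π) = 4*π.


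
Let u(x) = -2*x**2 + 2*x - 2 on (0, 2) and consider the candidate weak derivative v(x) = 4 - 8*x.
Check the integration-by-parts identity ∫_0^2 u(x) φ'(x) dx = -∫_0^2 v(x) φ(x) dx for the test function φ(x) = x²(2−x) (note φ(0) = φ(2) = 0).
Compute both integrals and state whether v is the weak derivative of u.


LHS = 56/15, RHS = 112/15. No, v is not the weak derivative of u.

u(x) = -2*x**2 + 2*x - 2, classical derivative u'(x) = 2 - 4*x.
φ(x) = x²(2−x), so φ'(x) = x*(4 - 3*x).
Note φ(0) = φ(2) = 0, so the boundary term u·φ vanishes.
LHS = ∫_0^2 u(x) φ'(x) dx = ∫_0^2 (6*x^4 - 14*x^3 + 14*x^2 - 8*x) dx. Term by term:
  ∫_0^2 6*x^4 dx = 192/5;  ∫_0^2 -14*x^3 dx = -56;  ∫_0^2 14*x^2 dx = 112/3;
  ∫_0^2 -8*x dx = -16.
Sum: 192/5 − 56 + 112/3 − 16 = 56/15.
So LHS = 56/15.
∫_0^2 v(x) φ(x) dx = ∫_0^2 (8*x^4 - 20*x^3 + 8*x^2) dx. Term by term:
  ∫_0^2 8*x^4 dx = 256/5;  ∫_0^2 -20*x^3 dx = -80;  ∫_0^2 8*x^2 dx = 64/3.
Sum: 256/5 − 80 + 64/3 = -112/15.
So RHS = -∫_0^2 v(x) φ(x) dx = 112/15.
LHS − RHS = -56/15 ≠ 0, so the identity fails.
(For a valid weak derivative the identity must hold for EVERY test function, in particular this one. The failure shows v is NOT the weak derivative of u.)
Correct weak derivative would be u'(x) = 2 - 4*x.


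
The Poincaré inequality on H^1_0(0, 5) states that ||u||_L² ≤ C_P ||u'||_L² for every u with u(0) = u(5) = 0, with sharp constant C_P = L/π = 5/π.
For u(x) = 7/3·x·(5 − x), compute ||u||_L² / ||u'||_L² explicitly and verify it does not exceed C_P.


||u||_L² / ||u'||_L² = sqrt(10)/2 < C_P = 5/π.

u(x) = 7/3·x·(5 − x), so u'(x) = 35/3 - 14*x/3.
u(x) = 7/3·x·(5 − x) vanishes at x = 0 and x = 5, so u ∈ H^1_0(0, 5). Differentiate via the product rule and integrate the resulting polynomials term by term.
  ∫_0^5 u² dx = ∫_0^5 (49*x^4/9 - 490*x^3/9 + 1225*x^2/9) dx. Term by term:
    ∫_0^5 49*x^4/9 dx = 30625/9;  ∫_0^5 -490*x^3/9 dx = -153125/18;  ∫_0^5 1225*x^2/9 dx = 153125/27.
  Sum: 30625/9 − 153125/18 + 153125/27 = 30625/54.
  ∫_0^5 (u')² dx = ∫_0^5 (196*x^2/9 - 980*x/9 + 1225/9) dx. Term by term:
    ∫_0^5 196*x^2/9 dx = 24500/27;  ∫_0^5 -980*x/9 dx = -12250/9;  ∫_0^5 1225/9 dx = 6125/9.
  Sum: 24500/27 − 12250/9 + 6125/9 = 6125/27.
∫_0^5 u² dx = 30625/54, so ||u||_L² = 175*sqrt(6)/18.
∫_0^5 (u')² dx = 6125/27, so ||u'||_L² = 35*sqrt(15)/9.
Ratio ||u||_L² / ||u'||_L² = sqrt(10)/2.
Sharp Poincaré constant on H^1_0(0, 5) is C_P = L/π = 5/π, achieved by sin(π/5·x).
A polynomial bump cannot attain the sharp Poincaré constant (only the first sine eigenfunction does), so the ratio is strictly less than C_P, consistent with ||u||_L² ≤ C_P ||u'||_L².


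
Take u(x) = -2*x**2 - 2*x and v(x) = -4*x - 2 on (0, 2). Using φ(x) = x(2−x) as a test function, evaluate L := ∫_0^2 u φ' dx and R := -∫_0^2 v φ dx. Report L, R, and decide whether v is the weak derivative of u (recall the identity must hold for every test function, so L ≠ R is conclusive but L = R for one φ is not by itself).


LHS = 8, RHS = 8. Yes, v = u' weakly.

u(x) = -2*x**2 - 2*x, classical derivative u'(x) = -4*x - 2.
φ(x) = x(2−x), so φ'(x) = 2 - 2*x.
Note φ(0) = φ(2) = 0, so the boundary term u·φ vanishes.
LHS = ∫_0^2 u(x) φ'(x) dx = ∫_0^2 (4*x^3 - 4*x) dx. Term by term:
  ∫_0^2 4*x^3 dx = 16;  ∫_0^2 -4*x dx = -8.
Sum: 16 − 8 = 8.
So LHS = 8.
∫_0^2 v(x) φ(x) dx = ∫_0^2 (4*x^3 - 6*x^2 - 4*x) dx. Term by term:
  ∫_0^2 4*x^3 dx = 16;  ∫_0^2 -6*x^2 dx = -16;  ∫_0^2 -4*x dx = -8.
Sum: 16 − 16 − 8 = -8.
So RHS = -∫_0^2 v(x) φ(x) dx = 8.
LHS = RHS, so the identity holds for this test φ.
Moreover u is smooth here and v(x) = u'(x) = -4*x - 2 pointwise, so the identity holds for every test function. Hence v is the weak derivative of u.


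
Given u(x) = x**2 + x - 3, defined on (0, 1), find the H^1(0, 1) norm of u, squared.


||u||_{H^1}^2 = 281/30

The H^1 norm (squared) on an interval (0, L) is
  ||u||_{H^1}^2 = ∫_0^L u(x)^2 dx + ∫_0^L u'(x)^2 dx.
Compute u'(x) = 2*x + 1.
Then u(x)^2 = x**4 + 2*x**3 - 5*x**2 - 6*x + 9 and u'(x)^2 = 4*x**2 + 4*x + 1.
Integrate each monomial from 0 to 1 using ∫_0^1 c·x^n dx = c·1^(n+1)/(n+1):
  ∫_0^1 u(x)^2 dx = ∫_0^1 (x^4 + 2*x^3 - 5*x^2 - 6*x + 9) dx. Term by term:
    ∫_0^1 x^4 dx = 1/5;  ∫_0^1 2*x^3 dx = 1/2;  ∫_0^1 -5*x^2 dx = -5/3;
    ∫_0^1 -6*x dx = -3;  ∫_0^1 9 dx = 9.
  Sum: 1/5 + 1/2 − 5/3 − 3 + 9 = 151/30.
  ∫_0^1 u'(x)^2 dx = ∫_0^1 (4*x^2 + 4*x + 1) dx. Term by term:
    ∫_0^1 4*x^2 dx = 4/3;  ∫_0^1 4*x dx = 2;  ∫_0^1 1 dx = 1.
  Sum: 4/3 + 2 + 1 = 13/3.
Adding: ||u||_{H^1}^2 = 151/30 + 13/3 = 281/30.
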